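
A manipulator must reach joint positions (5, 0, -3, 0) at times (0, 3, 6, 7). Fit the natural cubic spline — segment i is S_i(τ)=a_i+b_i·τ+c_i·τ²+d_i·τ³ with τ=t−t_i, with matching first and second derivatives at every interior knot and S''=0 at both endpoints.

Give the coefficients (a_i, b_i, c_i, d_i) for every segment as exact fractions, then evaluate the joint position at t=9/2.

Δ: Δ0=-5/3, Δ1=-1, Δ2=3
row 1: diag=12, rhs=4; c'=1/4, d'=1/3
row 2: denom=8−3·1/4=29/4; d'=(24−3·1/3)/(29/4)=92/29
back: M2=92/29
back: M1=1/3−1/4·92/29=-40/87
M: M0=0, M1=-40/87, M2=92/29, M3=0
seg 0: a=5, c=M0/2=0, d=(M1−M0)/(6·3)=-20/783, b=Δ0−h0·(2M0+M1)/6=-125/87
seg 1: a=0, c=M1/2=-20/87, d=(M2−M1)/(6·3)=158/783, b=Δ1−h1·(2M1+M2)/6=-185/87
seg 2: a=-3, c=M2/2=46/29, d=(M3−M2)/(6·1)=-46/87, b=Δ2−h2·(2M2+M3)/6=169/87
t_q=9/2 → seg 1, τ=3/2; S=0+-185/87·τ+-20/87·τ²+158/783·τ³=-351/116

  seg 0: a=5 b=-125/87 c=0 d=-20/783
  seg 1: a=0 b=-185/87 c=-20/87 d=158/783
  seg 2: a=-3 b=169/87 c=46/29 d=-46/87
S(9/2) = -351/116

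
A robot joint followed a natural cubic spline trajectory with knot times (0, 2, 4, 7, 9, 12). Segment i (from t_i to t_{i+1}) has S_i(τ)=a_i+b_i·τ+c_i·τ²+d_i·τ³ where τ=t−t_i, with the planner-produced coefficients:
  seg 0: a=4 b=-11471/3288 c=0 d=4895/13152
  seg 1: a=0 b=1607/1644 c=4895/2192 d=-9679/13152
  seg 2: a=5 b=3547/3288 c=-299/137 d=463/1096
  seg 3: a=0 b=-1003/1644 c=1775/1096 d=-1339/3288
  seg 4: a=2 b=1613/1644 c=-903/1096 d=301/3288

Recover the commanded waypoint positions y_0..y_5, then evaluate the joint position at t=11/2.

y_0=4 y_1=0 y_2=5 y_3=0 y_4=2 y_5=0
S(11/2) = 27473/8768

y_0 = S_0(0) = a_0 = 4
y_1 = S_1(0) = a_1 = 0
y_2 = S_2(0) = a_2 = 5
y_3 = S_3(0) = a_3 = 0
y_4 = S_4(0) = a_4 = 2
y_5 = S_4(3) = 0
t_q=11/2 is in segment 2 (τ=3/2); S_2(τ)=27473/8768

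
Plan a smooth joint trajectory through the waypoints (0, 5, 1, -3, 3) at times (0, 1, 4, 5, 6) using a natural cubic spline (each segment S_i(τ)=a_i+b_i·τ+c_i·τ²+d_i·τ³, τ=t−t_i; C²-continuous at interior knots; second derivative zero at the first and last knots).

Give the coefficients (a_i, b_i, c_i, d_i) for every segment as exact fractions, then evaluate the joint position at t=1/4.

Δ: Δ0=5, Δ1=-4/3, Δ2=-4, Δ3=6
row 1: diag=8, rhs=-38; c'=3/8, d'=-19/4
row 2: denom=8−3·3/8=55/8; d'=(-16−3·-19/4)/(55/8)=-14/55
row 3: denom=4−1·8/55=212/55; d'=(60−1·-14/55)/(212/55)=1657/106
back: M3=1657/106
back: M2=-14/55−8/55·1657/106=-134/53
back: M1=-19/4−3/8·-134/53=-403/106
M: M0=0, M1=-403/106, M2=-134/53, M3=1657/106, M4=0
seg 0: a=0, c=M0/2=0, d=(M1−M0)/(6·1)=-403/636, b=Δ0−h0·(2M0+M1)/6=3583/636
seg 1: a=5, c=M1/2=-403/212, d=(M2−M1)/(6·3)=15/212, b=Δ1−h1·(2M1+M2)/6=1187/318
seg 2: a=1, c=M2/2=-67/53, d=(M3−M2)/(6·1)=1925/636, b=Δ2−h2·(2M2+M3)/6=-3665/636
seg 3: a=-3, c=M3/2=1657/212, d=(M4−M3)/(6·1)=-1657/636, b=Δ3−h3·(2M3+M4)/6=251/318
t_q=1/4 → seg 0, τ=1/4; S=0+3583/636·τ+0·τ²+-403/636·τ³=18975/13568

  seg 0: a=0 b=3583/636 c=0 d=-403/636
  seg 1: a=5 b=1187/318 c=-403/212 d=15/212
  seg 2: a=1 b=-3665/636 c=-67/53 d=1925/636
  seg 3: a=-3 b=251/318 c=1657/212 d=-1657/636
S(1/4) = 18975/13568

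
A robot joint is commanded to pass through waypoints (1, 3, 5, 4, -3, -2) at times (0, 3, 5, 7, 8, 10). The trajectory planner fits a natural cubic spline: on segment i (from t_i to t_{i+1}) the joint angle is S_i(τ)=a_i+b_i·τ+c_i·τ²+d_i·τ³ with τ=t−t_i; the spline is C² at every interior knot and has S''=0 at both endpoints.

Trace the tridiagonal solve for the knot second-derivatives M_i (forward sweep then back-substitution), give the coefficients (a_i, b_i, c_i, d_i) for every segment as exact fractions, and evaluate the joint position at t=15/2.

  seg 0: a=1 b=4801/7260 c=0 d=13/21780
  seg 1: a=3 b=2459/3630 c=13/2420 d=283/3630
  seg 2: a=5 b=5933/3630 c=229/484 d=-11183/14520
  seg 3: a=4 b=-943/165 c=-5019/1210 d=10393/3630
  seg 4: a=-3 b=-19681/3630 c=2687/605 d=-2687/3630
S(15/2) = 897/1936

Δ: Δ0=2/3, Δ1=1, Δ2=-1/2, Δ3=-7, Δ4=1/2
row 1: diag=10, rhs=2; c'=1/5, d'=1/5
row 2: denom=8−2·1/5=38/5; d'=(-9−2·1/5)/(38/5)=-47/38
row 3: denom=6−2·5/19=104/19; d'=(-39−2·-47/38)/(104/19)=-347/52
row 4: denom=6−1·19/104=605/104; d'=(45−1·-347/52)/(605/104)=5374/605
back: M4=5374/605
back: M3=-347/52−19/104·5374/605=-5019/605
back: M2=-47/38−5/19·-5019/605=229/242
back: M1=1/5−1/5·229/242=13/1210
M: M0=0, M1=13/1210, M2=229/242, M3=-5019/605, M4=5374/605, M5=0
seg 0: a=1, c=M0/2=0, d=(M1−M0)/(6·3)=13/21780, b=Δ0−h0·(2M0+M1)/6=4801/7260
seg 1: a=3, c=M1/2=13/2420, d=(M2−M1)/(6·2)=283/3630, b=Δ1−h1·(2M1+M2)/6=2459/3630
seg 2: a=5, c=M2/2=229/484, d=(M3−M2)/(6·2)=-11183/14520, b=Δ2−h2·(2M2+M3)/6=5933/3630
seg 3: a=4, c=M3/2=-5019/1210, d=(M4−M3)/(6·1)=10393/3630, b=Δ3−h3·(2M3+M4)/6=-943/165
seg 4: a=-3, c=M4/2=2687/605, d=(M5−M4)/(6·2)=-2687/3630, b=Δ4−h4·(2M4+M5)/6=-19681/3630
t_q=15/2 → seg 3, τ=1/2; S=4+-943/165·τ+-5019/1210·τ²+10393/3630·τ³=897/1936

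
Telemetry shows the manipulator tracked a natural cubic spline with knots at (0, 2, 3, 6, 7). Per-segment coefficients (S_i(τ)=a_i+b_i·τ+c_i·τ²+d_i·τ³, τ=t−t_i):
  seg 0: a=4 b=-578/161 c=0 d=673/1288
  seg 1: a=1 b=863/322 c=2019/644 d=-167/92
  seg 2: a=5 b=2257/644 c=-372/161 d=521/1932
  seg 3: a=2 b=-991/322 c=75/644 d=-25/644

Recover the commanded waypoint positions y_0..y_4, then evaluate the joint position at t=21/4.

y_0=4 y_1=1 y_2=5 y_3=2 y_4=-1
S(21/4) = 175579/41216

y_0 = S_0(0) = a_0 = 4
y_1 = S_1(0) = a_1 = 1
y_2 = S_2(0) = a_2 = 5
y_3 = S_3(0) = a_3 = 2
y_4 = S_3(1) = -1
t_q=21/4 is in segment 2 (τ=9/4); S_2(τ)=175579/41216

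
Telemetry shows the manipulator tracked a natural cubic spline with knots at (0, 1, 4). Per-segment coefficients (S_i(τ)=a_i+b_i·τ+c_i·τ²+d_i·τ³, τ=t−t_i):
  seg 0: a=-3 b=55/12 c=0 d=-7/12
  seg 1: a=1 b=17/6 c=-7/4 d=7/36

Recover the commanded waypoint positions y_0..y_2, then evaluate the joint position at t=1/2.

y_0=-3 y_1=1 y_2=-1
S(1/2) = -25/32

y_0 = S_0(0) = a_0 = -3
y_1 = S_1(0) = a_1 = 1
y_2 = S_1(3) = -1
t_q=1/2 is in segment 0 (τ=1/2); S_0(τ)=-25/32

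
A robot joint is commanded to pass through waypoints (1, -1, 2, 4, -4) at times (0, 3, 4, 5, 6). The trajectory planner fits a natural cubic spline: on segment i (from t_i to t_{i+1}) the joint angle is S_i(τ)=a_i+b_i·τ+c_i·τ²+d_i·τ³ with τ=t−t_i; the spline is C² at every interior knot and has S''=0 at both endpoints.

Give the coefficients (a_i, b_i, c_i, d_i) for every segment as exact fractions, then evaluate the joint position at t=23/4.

  seg 0: a=1 b=-673/348 c=0 d=49/348
  seg 1: a=-1 b=325/174 c=147/116 d=-47/348
  seg 2: a=2 b=1391/348 c=25/29 d=-995/348
  seg 3: a=4 b=-497/174 c=-895/116 d=895/348
S(23/4) = -10373/7424

Δ: Δ0=-2/3, Δ1=3, Δ2=2, Δ3=-8
row 1: diag=8, rhs=22; c'=1/8, d'=11/4
row 2: denom=4−1·1/8=31/8; d'=(-6−1·11/4)/(31/8)=-70/31
row 3: denom=4−1·8/31=116/31; d'=(-60−1·-70/31)/(116/31)=-895/58
back: M3=-895/58
back: M2=-70/31−8/31·-895/58=50/29
back: M1=11/4−1/8·50/29=147/58
M: M0=0, M1=147/58, M2=50/29, M3=-895/58, M4=0
seg 0: a=1, c=M0/2=0, d=(M1−M0)/(6·3)=49/348, b=Δ0−h0·(2M0+M1)/6=-673/348
seg 1: a=-1, c=M1/2=147/116, d=(M2−M1)/(6·1)=-47/348, b=Δ1−h1·(2M1+M2)/6=325/174
seg 2: a=2, c=M2/2=25/29, d=(M3−M2)/(6·1)=-995/348, b=Δ2−h2·(2M2+M3)/6=1391/348
seg 3: a=4, c=M3/2=-895/116, d=(M4−M3)/(6·1)=895/348, b=Δ3−h3·(2M3+M4)/6=-497/174
t_q=23/4 → seg 3, τ=3/4; S=4+-497/174·τ+-895/116·τ²+895/348·τ³=-10373/7424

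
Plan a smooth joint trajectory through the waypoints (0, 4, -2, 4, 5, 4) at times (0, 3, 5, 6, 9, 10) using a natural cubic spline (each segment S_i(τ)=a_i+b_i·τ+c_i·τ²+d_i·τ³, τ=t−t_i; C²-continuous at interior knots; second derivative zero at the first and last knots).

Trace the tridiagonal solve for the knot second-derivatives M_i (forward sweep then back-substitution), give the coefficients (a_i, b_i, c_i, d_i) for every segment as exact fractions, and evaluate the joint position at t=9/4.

Δ: Δ0=4/3, Δ1=-3, Δ2=6, Δ3=1/3, Δ4=-1
row 1: diag=10, rhs=-26; c'=1/5, d'=-13/5
row 2: denom=6−2·1/5=28/5; d'=(54−2·-13/5)/(28/5)=74/7
row 3: denom=8−1·5/28=219/28; d'=(-34−1·74/7)/(219/28)=-416/73
row 4: denom=8−3·28/73=500/73; d'=(-8−3·-416/73)/(500/73)=166/125
back: M4=166/125
back: M3=-416/73−28/73·166/125=-776/125
back: M2=74/7−5/28·-776/125=292/25
back: M1=-13/5−1/5·292/25=-617/125
M: M0=0, M1=-617/125, M2=292/25, M3=-776/125, M4=166/125, M5=0
seg 0: a=0, c=M0/2=0, d=(M1−M0)/(6·3)=-617/2250, b=Δ0−h0·(2M0+M1)/6=2851/750
seg 1: a=4, c=M1/2=-617/250, d=(M2−M1)/(6·2)=2077/1500, b=Δ1−h1·(2M1+M2)/6=-1351/375
seg 2: a=-2, c=M2/2=146/25, d=(M3−M2)/(6·1)=-1118/375, b=Δ2−h2·(2M2+M3)/6=1178/375
seg 3: a=4, c=M3/2=-388/125, d=(M4−M3)/(6·3)=157/375, b=Δ3−h3·(2M3+M4)/6=2204/375
seg 4: a=5, c=M4/2=83/125, d=(M5−M4)/(6·1)=-83/375, b=Δ4−h4·(2M4+M5)/6=-541/375
t_q=9/4 → seg 0, τ=9/4; S=0+2851/750·τ+0·τ²+-617/2250·τ³=86871/16000

  seg 0: a=0 b=2851/750 c=0 d=-617/2250
  seg 1: a=4 b=-1351/375 c=-617/250 d=2077/1500
  seg 2: a=-2 b=1178/375 c=146/25 d=-1118/375
  seg 3: a=4 b=2204/375 c=-388/125 d=157/375
  seg 4: a=5 b=-541/375 c=83/125 d=-83/375
S(9/4) = 86871/16000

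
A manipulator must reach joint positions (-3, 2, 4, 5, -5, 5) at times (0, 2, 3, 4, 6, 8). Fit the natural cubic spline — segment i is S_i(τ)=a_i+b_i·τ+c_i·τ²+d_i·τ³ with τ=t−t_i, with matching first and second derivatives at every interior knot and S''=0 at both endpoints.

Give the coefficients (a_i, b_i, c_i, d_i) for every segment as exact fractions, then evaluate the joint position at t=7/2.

Δ: Δ0=5/2, Δ1=2, Δ2=1, Δ3=-5, Δ4=5
row 1: diag=6, rhs=-3; c'=1/6, d'=-1/2
row 2: denom=4−1·1/6=23/6; d'=(-6−1·-1/2)/(23/6)=-33/23
row 3: denom=6−1·6/23=132/23; d'=(-36−1·-33/23)/(132/23)=-265/44
row 4: denom=8−2·23/66=241/33; d'=(60−2·-265/44)/(241/33)=4755/482
back: M4=4755/482
back: M3=-265/44−23/66·4755/482=-2280/241
back: M2=-33/23−6/23·-2280/241=249/241
back: M1=-1/2−1/6·249/241=-162/241
M: M0=0, M1=-162/241, M2=249/241, M3=-2280/241, M4=4755/482, M5=0
seg 0: a=-3, c=M0/2=0, d=(M1−M0)/(6·2)=-27/482, b=Δ0−h0·(2M0+M1)/6=1313/482
seg 1: a=2, c=M1/2=-81/241, d=(M2−M1)/(6·1)=137/482, b=Δ1−h1·(2M1+M2)/6=989/482
seg 2: a=4, c=M2/2=249/482, d=(M3−M2)/(6·1)=-843/482, b=Δ2−h2·(2M2+M3)/6=538/241
seg 3: a=5, c=M3/2=-1140/241, d=(M4−M3)/(6·2)=3105/1928, b=Δ3−h3·(2M3+M4)/6=-955/482
seg 4: a=-5, c=M4/2=4755/964, d=(M5−M4)/(6·2)=-1585/1928, b=Δ4−h4·(2M4+M5)/6=-380/241
t_q=7/2 → seg 2, τ=1/2; S=4+538/241·τ+249/482·τ²+-843/482·τ³=19383/3856

  seg 0: a=-3 b=1313/482 c=0 d=-27/482
  seg 1: a=2 b=989/482 c=-81/241 d=137/482
  seg 2: a=4 b=538/241 c=249/482 d=-843/482
  seg 3: a=5 b=-955/482 c=-1140/241 d=3105/1928
  seg 4: a=-5 b=-380/241 c=4755/964 d=-1585/1928
S(7/2) = 19383/3856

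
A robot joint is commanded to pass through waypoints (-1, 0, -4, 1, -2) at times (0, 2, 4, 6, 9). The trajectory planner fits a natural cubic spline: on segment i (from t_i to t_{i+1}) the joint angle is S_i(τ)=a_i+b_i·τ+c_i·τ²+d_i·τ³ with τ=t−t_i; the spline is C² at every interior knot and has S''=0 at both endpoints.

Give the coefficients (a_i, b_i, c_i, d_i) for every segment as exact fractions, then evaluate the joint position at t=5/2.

  seg 0: a=-1 b=109/71 c=0 d=-147/568
  seg 1: a=0 b=-223/142 c=-441/284 d=95/142
  seg 2: a=-4 b=35/142 c=699/284 d=-379/568
  seg 3: a=1 b=148/71 c=-219/142 d=73/426
S(5/2) = -619/568

Δ: Δ0=1/2, Δ1=-2, Δ2=5/2, Δ3=-1
row 1: diag=8, rhs=-15; c'=1/4, d'=-15/8
row 2: denom=8−2·1/4=15/2; d'=(27−2·-15/8)/(15/2)=41/10
row 3: denom=10−2·4/15=142/15; d'=(-21−2·41/10)/(142/15)=-219/71
back: M3=-219/71
back: M2=41/10−4/15·-219/71=699/142
back: M1=-15/8−1/4·699/142=-441/142
M: M0=0, M1=-441/142, M2=699/142, M3=-219/71, M4=0
seg 0: a=-1, c=M0/2=0, d=(M1−M0)/(6·2)=-147/568, b=Δ0−h0·(2M0+M1)/6=109/71
seg 1: a=0, c=M1/2=-441/284, d=(M2−M1)/(6·2)=95/142, b=Δ1−h1·(2M1+M2)/6=-223/142
seg 2: a=-4, c=M2/2=699/284, d=(M3−M2)/(6·2)=-379/568, b=Δ2−h2·(2M2+M3)/6=35/142
seg 3: a=1, c=M3/2=-219/142, d=(M4−M3)/(6·3)=73/426, b=Δ3−h3·(2M3+M4)/6=148/71
t_q=5/2 → seg 1, τ=1/2; S=0+-223/142·τ+-441/284·τ²+95/142·τ³=-619/568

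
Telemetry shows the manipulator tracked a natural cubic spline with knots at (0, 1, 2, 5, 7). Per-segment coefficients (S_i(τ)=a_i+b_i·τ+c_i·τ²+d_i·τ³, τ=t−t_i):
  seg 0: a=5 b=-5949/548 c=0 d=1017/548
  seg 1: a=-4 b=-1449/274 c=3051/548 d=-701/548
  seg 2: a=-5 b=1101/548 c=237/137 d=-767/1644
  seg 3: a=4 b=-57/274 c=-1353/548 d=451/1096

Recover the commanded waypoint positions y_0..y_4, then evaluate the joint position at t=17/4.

y_0 = S_0(0) = a_0 = 5
y_1 = S_1(0) = a_1 = -4
y_2 = S_2(0) = a_2 = -5
y_3 = S_3(0) = a_3 = 4
y_4 = S_3(2) = -3
t_q=17/4 is in segment 2 (τ=9/4); S_2(τ)=103955/35072

y_0=5 y_1=-4 y_2=-5 y_3=4 y_4=-3
S(17/4) = 103955/35072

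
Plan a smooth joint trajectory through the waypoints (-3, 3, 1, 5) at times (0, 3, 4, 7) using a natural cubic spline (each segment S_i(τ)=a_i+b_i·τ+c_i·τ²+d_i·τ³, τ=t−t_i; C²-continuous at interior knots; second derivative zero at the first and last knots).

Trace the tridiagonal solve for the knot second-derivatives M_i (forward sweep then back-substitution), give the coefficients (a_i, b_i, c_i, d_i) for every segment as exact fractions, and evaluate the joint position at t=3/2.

Δ: Δ0=2, Δ1=-2, Δ2=4/3
row 1: diag=8, rhs=-24; c'=1/8, d'=-3
row 2: denom=8−1·1/8=63/8; d'=(20−1·-3)/(63/8)=184/63
back: M2=184/63
back: M1=-3−1/8·184/63=-212/63
M: M0=0, M1=-212/63, M2=184/63, M3=0
seg 0: a=-3, c=M0/2=0, d=(M1−M0)/(6·3)=-106/567, b=Δ0−h0·(2M0+M1)/6=232/63
seg 1: a=3, c=M1/2=-106/63, d=(M2−M1)/(6·1)=22/21, b=Δ1−h1·(2M1+M2)/6=-86/63
seg 2: a=1, c=M2/2=92/63, d=(M3−M2)/(6·3)=-92/567, b=Δ2−h2·(2M2+M3)/6=-100/63
t_q=3/2 → seg 0, τ=3/2; S=-3+232/63·τ+0·τ²+-106/567·τ³=53/28

  seg 0: a=-3 b=232/63 c=0 d=-106/567
  seg 1: a=3 b=-86/63 c=-106/63 d=22/21
  seg 2: a=1 b=-100/63 c=92/63 d=-92/567
S(3/2) = 53/28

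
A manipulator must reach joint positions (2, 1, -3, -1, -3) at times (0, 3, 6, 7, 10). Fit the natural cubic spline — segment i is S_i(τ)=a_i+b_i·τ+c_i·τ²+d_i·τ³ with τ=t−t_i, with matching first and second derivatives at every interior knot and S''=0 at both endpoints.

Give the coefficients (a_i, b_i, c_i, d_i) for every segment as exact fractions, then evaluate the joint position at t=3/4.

Δ: Δ0=-1/3, Δ1=-4/3, Δ2=2, Δ3=-2/3
row 1: diag=12, rhs=-6; c'=1/4, d'=-1/2
row 2: denom=8−3·1/4=29/4; d'=(20−3·-1/2)/(29/4)=86/29
row 3: denom=8−1·4/29=228/29; d'=(-16−1·86/29)/(228/29)=-275/114
back: M3=-275/114
back: M2=86/29−4/29·-275/114=188/57
back: M1=-1/2−1/4·188/57=-151/114
M: M0=0, M1=-151/114, M2=188/57, M3=-275/114, M4=0
seg 0: a=2, c=M0/2=0, d=(M1−M0)/(6·3)=-151/2052, b=Δ0−h0·(2M0+M1)/6=25/76
seg 1: a=1, c=M1/2=-151/228, d=(M2−M1)/(6·3)=527/2052, b=Δ1−h1·(2M1+M2)/6=-63/38
seg 2: a=-3, c=M2/2=94/57, d=(M3−M2)/(6·1)=-217/228, b=Δ2−h2·(2M2+M3)/6=99/76
seg 3: a=-1, c=M3/2=-275/228, d=(M4−M3)/(6·3)=275/2052, b=Δ3−h3·(2M3+M4)/6=199/114
t_q=3/4 → seg 0, τ=3/4; S=2+25/76·τ+0·τ²+-151/2052·τ³=10777/4864

  seg 0: a=2 b=25/76 c=0 d=-151/2052
  seg 1: a=1 b=-63/38 c=-151/228 d=527/2052
  seg 2: a=-3 b=99/76 c=94/57 d=-217/228
  seg 3: a=-1 b=199/114 c=-275/228 d=275/2052
S(3/4) = 10777/4864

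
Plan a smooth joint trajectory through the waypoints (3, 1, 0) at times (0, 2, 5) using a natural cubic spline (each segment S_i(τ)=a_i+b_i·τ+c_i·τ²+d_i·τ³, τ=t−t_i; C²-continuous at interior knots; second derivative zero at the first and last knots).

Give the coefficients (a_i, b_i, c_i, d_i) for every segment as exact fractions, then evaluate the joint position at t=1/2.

Δ: Δ0=-1, Δ1=-1/3
row 1: diag=10, rhs=4; c'=3/10, d'=2/5
back: M1=2/5
M: M0=0, M1=2/5, M2=0
seg 0: a=3, c=M0/2=0, d=(M1−M0)/(6·2)=1/30, b=Δ0−h0·(2M0+M1)/6=-17/15
seg 1: a=1, c=M1/2=1/5, d=(M2−M1)/(6·3)=-1/45, b=Δ1−h1·(2M1+M2)/6=-11/15
t_q=1/2 → seg 0, τ=1/2; S=3+-17/15·τ+0·τ²+1/30·τ³=39/16

  seg 0: a=3 b=-17/15 c=0 d=1/30
  seg 1: a=1 b=-11/15 c=1/5 d=-1/45
S(1/2) = 39/16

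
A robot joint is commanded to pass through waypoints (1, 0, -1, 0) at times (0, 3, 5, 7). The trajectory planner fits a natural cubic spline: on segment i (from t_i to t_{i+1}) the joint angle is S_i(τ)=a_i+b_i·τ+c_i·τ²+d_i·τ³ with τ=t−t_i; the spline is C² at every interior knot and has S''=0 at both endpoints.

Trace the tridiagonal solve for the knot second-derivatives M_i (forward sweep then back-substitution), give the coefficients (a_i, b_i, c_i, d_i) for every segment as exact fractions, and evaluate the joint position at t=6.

Δ: Δ0=-1/3, Δ1=-1/2, Δ2=1/2
row 1: diag=10, rhs=-1; c'=1/5, d'=-1/10
row 2: denom=8−2·1/5=38/5; d'=(6−2·-1/10)/(38/5)=31/38
back: M2=31/38
back: M1=-1/10−1/5·31/38=-5/19
M: M0=0, M1=-5/19, M2=31/38, M3=0
seg 0: a=1, c=M0/2=0, d=(M1−M0)/(6·3)=-5/342, b=Δ0−h0·(2M0+M1)/6=-23/114
seg 1: a=0, c=M1/2=-5/38, d=(M2−M1)/(6·2)=41/456, b=Δ1−h1·(2M1+M2)/6=-34/57
seg 2: a=-1, c=M2/2=31/76, d=(M3−M2)/(6·2)=-31/456, b=Δ2−h2·(2M2+M3)/6=-5/114
t_q=6 → seg 2, τ=1; S=-1+-5/114·τ+31/76·τ²+-31/456·τ³=-107/152

  seg 0: a=1 b=-23/114 c=0 d=-5/342
  seg 1: a=0 b=-34/57 c=-5/38 d=41/456
  seg 2: a=-1 b=-5/114 c=31/76 d=-31/456
S(6) = -107/152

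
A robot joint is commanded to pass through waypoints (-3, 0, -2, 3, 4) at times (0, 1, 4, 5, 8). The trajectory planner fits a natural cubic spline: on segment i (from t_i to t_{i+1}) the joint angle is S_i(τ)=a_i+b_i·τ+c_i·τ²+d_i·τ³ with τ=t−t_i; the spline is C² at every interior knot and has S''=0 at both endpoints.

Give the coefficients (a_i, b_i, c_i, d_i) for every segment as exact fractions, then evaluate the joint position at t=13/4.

  seg 0: a=-3 b=559/144 c=0 d=-127/144
  seg 1: a=0 b=89/72 c=-127/48 d=869/1296
  seg 2: a=-2 b=499/144 c=61/18 d=-89/48
  seg 3: a=3 b=337/72 c=-313/144 d=313/1296
S(13/4) = -3047/1024

Δ: Δ0=3, Δ1=-2/3, Δ2=5, Δ3=1/3
row 1: diag=8, rhs=-22; c'=3/8, d'=-11/4
row 2: denom=8−3·3/8=55/8; d'=(34−3·-11/4)/(55/8)=338/55
row 3: denom=8−1·8/55=432/55; d'=(-28−1·338/55)/(432/55)=-313/72
back: M3=-313/72
back: M2=338/55−8/55·-313/72=61/9
back: M1=-11/4−3/8·61/9=-127/24
M: M0=0, M1=-127/24, M2=61/9, M3=-313/72, M4=0
seg 0: a=-3, c=M0/2=0, d=(M1−M0)/(6·1)=-127/144, b=Δ0−h0·(2M0+M1)/6=559/144
seg 1: a=0, c=M1/2=-127/48, d=(M2−M1)/(6·3)=869/1296, b=Δ1−h1·(2M1+M2)/6=89/72
seg 2: a=-2, c=M2/2=61/18, d=(M3−M2)/(6·1)=-89/48, b=Δ2−h2·(2M2+M3)/6=499/144
seg 3: a=3, c=M3/2=-313/144, d=(M4−M3)/(6·3)=313/1296, b=Δ3−h3·(2M3+M4)/6=337/72
t_q=13/4 → seg 1, τ=9/4; S=0+89/72·τ+-127/48·τ²+869/1296·τ³=-3047/1024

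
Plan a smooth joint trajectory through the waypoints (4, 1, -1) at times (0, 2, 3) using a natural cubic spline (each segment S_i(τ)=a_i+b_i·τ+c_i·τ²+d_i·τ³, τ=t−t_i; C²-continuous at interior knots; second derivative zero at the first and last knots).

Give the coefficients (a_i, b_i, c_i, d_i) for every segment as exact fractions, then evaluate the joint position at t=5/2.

Δ: Δ0=-3/2, Δ1=-2
row 1: diag=6, rhs=-3; c'=1/6, d'=-1/2
back: M1=-1/2
M: M0=0, M1=-1/2, M2=0
seg 0: a=4, c=M0/2=0, d=(M1−M0)/(6·2)=-1/24, b=Δ0−h0·(2M0+M1)/6=-4/3
seg 1: a=1, c=M1/2=-1/4, d=(M2−M1)/(6·1)=1/12, b=Δ1−h1·(2M1+M2)/6=-11/6
t_q=5/2 → seg 1, τ=1/2; S=1+-11/6·τ+-1/4·τ²+1/12·τ³=1/32

  seg 0: a=4 b=-4/3 c=0 d=-1/24
  seg 1: a=1 b=-11/6 c=-1/4 d=1/12
S(5/2) = 1/32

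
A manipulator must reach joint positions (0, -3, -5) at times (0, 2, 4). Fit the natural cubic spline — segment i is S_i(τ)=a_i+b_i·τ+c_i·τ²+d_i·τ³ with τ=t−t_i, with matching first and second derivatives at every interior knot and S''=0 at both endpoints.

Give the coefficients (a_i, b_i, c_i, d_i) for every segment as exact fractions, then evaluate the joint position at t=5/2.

  seg 0: a=0 b=-13/8 c=0 d=1/32
  seg 1: a=-3 b=-5/4 c=3/16 d=-1/32
S(5/2) = -917/256

Δ: Δ0=-3/2, Δ1=-1
row 1: diag=8, rhs=3; c'=1/4, d'=3/8
back: M1=3/8
M: M0=0, M1=3/8, M2=0
seg 0: a=0, c=M0/2=0, d=(M1−M0)/(6·2)=1/32, b=Δ0−h0·(2M0+M1)/6=-13/8
seg 1: a=-3, c=M1/2=3/16, d=(M2−M1)/(6·2)=-1/32, b=Δ1−h1·(2M1+M2)/6=-5/4
t_q=5/2 → seg 1, τ=1/2; S=-3+-5/4·τ+3/16·τ²+-1/32·τ³=-917/256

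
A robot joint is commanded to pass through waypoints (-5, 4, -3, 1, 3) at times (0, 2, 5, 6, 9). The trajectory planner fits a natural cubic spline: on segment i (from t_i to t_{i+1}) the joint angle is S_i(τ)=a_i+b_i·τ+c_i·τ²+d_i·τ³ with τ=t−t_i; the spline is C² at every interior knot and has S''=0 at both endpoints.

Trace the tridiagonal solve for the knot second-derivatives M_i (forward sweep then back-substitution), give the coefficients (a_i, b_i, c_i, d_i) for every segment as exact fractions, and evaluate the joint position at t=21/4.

Δ: Δ0=9/2, Δ1=-7/3, Δ2=4, Δ3=2/3
row 1: diag=10, rhs=-41; c'=3/10, d'=-41/10
row 2: denom=8−3·3/10=71/10; d'=(38−3·-41/10)/(71/10)=503/71
row 3: denom=8−1·10/71=558/71; d'=(-20−1·503/71)/(558/71)=-641/186
back: M3=-641/186
back: M2=503/71−10/71·-641/186=704/93
back: M1=-41/10−3/10·704/93=-395/62
M: M0=0, M1=-395/62, M2=704/93, M3=-641/186, M4=0
seg 0: a=-5, c=M0/2=0, d=(M1−M0)/(6·2)=-395/744, b=Δ0−h0·(2M0+M1)/6=616/93
seg 1: a=4, c=M1/2=-395/124, d=(M2−M1)/(6·3)=2593/3348, b=Δ1−h1·(2M1+M2)/6=47/186
seg 2: a=-3, c=M2/2=352/93, d=(M3−M2)/(6·1)=-683/372, b=Δ2−h2·(2M2+M3)/6=763/372
seg 3: a=1, c=M3/2=-641/372, d=(M4−M3)/(6·3)=641/3348, b=Δ3−h3·(2M3+M4)/6=255/62
t_q=21/4 → seg 2, τ=1/4; S=-3+763/372·τ+352/93·τ²+-683/372·τ³=-18089/7936

  seg 0: a=-5 b=616/93 c=0 d=-395/744
  seg 1: a=4 b=47/186 c=-395/124 d=2593/3348
  seg 2: a=-3 b=763/372 c=352/93 d=-683/372
  seg 3: a=1 b=255/62 c=-641/372 d=641/3348
S(21/4) = -18089/7936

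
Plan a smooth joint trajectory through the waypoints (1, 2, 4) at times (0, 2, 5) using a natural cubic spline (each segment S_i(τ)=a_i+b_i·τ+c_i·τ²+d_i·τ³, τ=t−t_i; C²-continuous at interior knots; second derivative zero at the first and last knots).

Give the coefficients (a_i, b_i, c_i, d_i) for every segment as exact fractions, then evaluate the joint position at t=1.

  seg 0: a=1 b=7/15 c=0 d=1/120
  seg 1: a=2 b=17/30 c=1/20 d=-1/180
S(1) = 59/40

Δ: Δ0=1/2, Δ1=2/3
row 1: diag=10, rhs=1; c'=3/10, d'=1/10
back: M1=1/10
M: M0=0, M1=1/10, M2=0
seg 0: a=1, c=M0/2=0, d=(M1−M0)/(6·2)=1/120, b=Δ0−h0·(2M0+M1)/6=7/15
seg 1: a=2, c=M1/2=1/20, d=(M2−M1)/(6·3)=-1/180, b=Δ1−h1·(2M1+M2)/6=17/30
t_q=1 → seg 0, τ=1; S=1+7/15·τ+0·τ²+1/120·τ³=59/40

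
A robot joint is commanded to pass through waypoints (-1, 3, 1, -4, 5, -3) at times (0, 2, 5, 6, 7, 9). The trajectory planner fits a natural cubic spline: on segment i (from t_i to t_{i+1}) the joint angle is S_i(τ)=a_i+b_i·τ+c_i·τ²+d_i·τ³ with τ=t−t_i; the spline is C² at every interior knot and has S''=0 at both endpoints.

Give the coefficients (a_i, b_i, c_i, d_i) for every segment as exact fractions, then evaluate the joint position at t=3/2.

  seg 0: a=-1 b=8746/4719 c=0 d=173/4719
  seg 1: a=3 b=10822/4719 c=346/1573 d=-146/363
  seg 2: a=1 b=-34196/4719 c=-5348/1573 d=26645/4719
  seg 3: a=-4 b=1241/429 c=21297/1573 d=-35071/4719
  seg 4: a=5 b=36220/4719 c=-13774/1573 d=6887/4719
S(3/2) = 23957/12584

Δ: Δ0=2, Δ1=-2/3, Δ2=-5, Δ3=9, Δ4=-4
row 1: diag=10, rhs=-16; c'=3/10, d'=-8/5
row 2: denom=8−3·3/10=71/10; d'=(-26−3·-8/5)/(71/10)=-212/71
row 3: denom=4−1·10/71=274/71; d'=(84−1·-212/71)/(274/71)=3088/137
row 4: denom=6−1·71/274=1573/274; d'=(-78−1·3088/137)/(1573/274)=-27548/1573
back: M4=-27548/1573
back: M3=3088/137−71/274·-27548/1573=42594/1573
back: M2=-212/71−10/71·42594/1573=-10696/1573
back: M1=-8/5−3/10·-10696/1573=692/1573
M: M0=0, M1=692/1573, M2=-10696/1573, M3=42594/1573, M4=-27548/1573, M5=0
seg 0: a=-1, c=M0/2=0, d=(M1−M0)/(6·2)=173/4719, b=Δ0−h0·(2M0+M1)/6=8746/4719
seg 1: a=3, c=M1/2=346/1573, d=(M2−M1)/(6·3)=-146/363, b=Δ1−h1·(2M1+M2)/6=10822/4719
seg 2: a=1, c=M2/2=-5348/1573, d=(M3−M2)/(6·1)=26645/4719, b=Δ2−h2·(2M2+M3)/6=-34196/4719
seg 3: a=-4, c=M3/2=21297/1573, d=(M4−M3)/(6·1)=-35071/4719, b=Δ3−h3·(2M3+M4)/6=1241/429
seg 4: a=5, c=M4/2=-13774/1573, d=(M5−M4)/(6·2)=6887/4719, b=Δ4−h4·(2M4+M5)/6=36220/4719
t_q=3/2 → seg 0, τ=3/2; S=-1+8746/4719·τ+0·τ²+173/4719·τ³=23957/12584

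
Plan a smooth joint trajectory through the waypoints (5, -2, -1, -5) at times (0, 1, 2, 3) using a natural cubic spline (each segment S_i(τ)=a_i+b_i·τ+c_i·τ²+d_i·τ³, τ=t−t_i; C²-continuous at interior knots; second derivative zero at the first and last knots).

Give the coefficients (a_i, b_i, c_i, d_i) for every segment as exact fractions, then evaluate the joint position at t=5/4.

  seg 0: a=5 b=-142/15 c=0 d=37/15
  seg 1: a=-2 b=-31/15 c=37/5 d=-13/3
  seg 2: a=-1 b=-4/15 c=-28/5 d=28/15
S(5/4) = -679/320

Δ: Δ0=-7, Δ1=1, Δ2=-4
row 1: diag=4, rhs=48; c'=1/4, d'=12
row 2: denom=4−1·1/4=15/4; d'=(-30−1·12)/(15/4)=-56/5
back: M2=-56/5
back: M1=12−1/4·-56/5=74/5
M: M0=0, M1=74/5, M2=-56/5, M3=0
seg 0: a=5, c=M0/2=0, d=(M1−M0)/(6·1)=37/15, b=Δ0−h0·(2M0+M1)/6=-142/15
seg 1: a=-2, c=M1/2=37/5, d=(M2−M1)/(6·1)=-13/3, b=Δ1−h1·(2M1+M2)/6=-31/15
seg 2: a=-1, c=M2/2=-28/5, d=(M3−M2)/(6·1)=28/15, b=Δ2−h2·(2M2+M3)/6=-4/15
t_q=5/4 → seg 1, τ=1/4; S=-2+-31/15·τ+37/5·τ²+-13/3·τ³=-679/320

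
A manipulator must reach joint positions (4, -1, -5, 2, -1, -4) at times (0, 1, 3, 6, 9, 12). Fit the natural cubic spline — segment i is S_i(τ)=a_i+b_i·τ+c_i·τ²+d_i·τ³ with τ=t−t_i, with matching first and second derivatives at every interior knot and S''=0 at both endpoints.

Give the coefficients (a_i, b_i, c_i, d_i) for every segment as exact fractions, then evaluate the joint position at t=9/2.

Δ: Δ0=-5, Δ1=-2, Δ2=7/3, Δ3=-1, Δ4=-1
row 1: diag=6, rhs=18; c'=1/3, d'=3
row 2: denom=10−2·1/3=28/3; d'=(26−2·3)/(28/3)=15/7
row 3: denom=12−3·9/28=309/28; d'=(-20−3·15/7)/(309/28)=-740/309
row 4: denom=12−3·28/103=1152/103; d'=(0−3·-740/309)/(1152/103)=185/288
back: M4=185/288
back: M3=-740/309−28/103·185/288=-185/72
back: M2=15/7−9/28·-185/72=95/32
back: M1=3−1/3·95/32=193/96
M: M0=0, M1=193/96, M2=95/32, M3=-185/72, M4=185/288, M5=0
seg 0: a=4, c=M0/2=0, d=(M1−M0)/(6·1)=193/576, b=Δ0−h0·(2M0+M1)/6=-3073/576
seg 1: a=-1, c=M1/2=193/192, d=(M2−M1)/(6·2)=23/288, b=Δ1−h1·(2M1+M2)/6=-1247/288
seg 2: a=-5, c=M2/2=95/64, d=(M3−M2)/(6·3)=-1595/5184, b=Δ2−h2·(2M2+M3)/6=187/288
seg 3: a=2, c=M3/2=-185/144, d=(M4−M3)/(6·3)=925/5184, b=Δ3−h3·(2M3+M4)/6=719/576
seg 4: a=-1, c=M4/2=185/576, d=(M5−M4)/(6·3)=-185/5184, b=Δ4−h4·(2M4+M5)/6=-473/288
t_q=9/2 → seg 2, τ=3/2; S=-5+187/288·τ+95/64·τ²+-1595/5184·τ³=-883/512

  seg 0: a=4 b=-3073/576 c=0 d=193/576
  seg 1: a=-1 b=-1247/288 c=193/192 d=23/288
  seg 2: a=-5 b=187/288 c=95/64 d=-1595/5184
  seg 3: a=2 b=719/576 c=-185/144 d=925/5184
  seg 4: a=-1 b=-473/288 c=185/576 d=-185/5184
S(9/2) = -883/512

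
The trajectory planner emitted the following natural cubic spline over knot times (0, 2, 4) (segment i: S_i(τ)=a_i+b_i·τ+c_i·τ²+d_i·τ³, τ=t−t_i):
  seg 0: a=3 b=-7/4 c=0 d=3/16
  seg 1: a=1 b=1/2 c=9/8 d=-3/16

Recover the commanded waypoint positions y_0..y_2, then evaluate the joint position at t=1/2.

y_0 = S_0(0) = a_0 = 3
y_1 = S_1(0) = a_1 = 1
y_2 = S_1(2) = 5
t_q=1/2 is in segment 0 (τ=1/2); S_0(τ)=275/128

y_0=3 y_1=1 y_2=5
S(1/2) = 275/128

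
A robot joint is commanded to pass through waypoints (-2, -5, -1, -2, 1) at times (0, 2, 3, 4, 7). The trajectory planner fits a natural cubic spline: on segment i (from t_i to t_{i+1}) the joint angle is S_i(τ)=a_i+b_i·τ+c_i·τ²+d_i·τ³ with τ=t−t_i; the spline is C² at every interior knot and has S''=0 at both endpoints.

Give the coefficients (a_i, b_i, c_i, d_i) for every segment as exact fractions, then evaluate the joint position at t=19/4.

Δ: Δ0=-3/2, Δ1=4, Δ2=-1, Δ3=1
row 1: diag=6, rhs=33; c'=1/6, d'=11/2
row 2: denom=4−1·1/6=23/6; d'=(-30−1·11/2)/(23/6)=-213/23
row 3: denom=8−1·6/23=178/23; d'=(12−1·-213/23)/(178/23)=489/178
back: M3=489/178
back: M2=-213/23−6/23·489/178=-888/89
back: M1=11/2−1/6·-888/89=1275/178
M: M0=0, M1=1275/178, M2=-888/89, M3=489/178, M4=0
seg 0: a=-2, c=M0/2=0, d=(M1−M0)/(6·2)=425/712, b=Δ0−h0·(2M0+M1)/6=-346/89
seg 1: a=-5, c=M1/2=1275/356, d=(M2−M1)/(6·1)=-1017/356, b=Δ1−h1·(2M1+M2)/6=583/178
seg 2: a=-1, c=M2/2=-444/89, d=(M3−M2)/(6·1)=755/356, b=Δ2−h2·(2M2+M3)/6=665/356
seg 3: a=-2, c=M3/2=489/356, d=(M4−M3)/(6·3)=-163/1068, b=Δ3−h3·(2M3+M4)/6=-311/178
t_q=19/4 → seg 3, τ=3/4; S=-2+-311/178·τ+489/356·τ²+-163/1068·τ³=-59287/22784

  seg 0: a=-2 b=-346/89 c=0 d=425/712
  seg 1: a=-5 b=583/178 c=1275/356 d=-1017/356
  seg 2: a=-1 b=665/356 c=-444/89 d=755/356
  seg 3: a=-2 b=-311/178 c=489/356 d=-163/1068
S(19/4) = -59287/22784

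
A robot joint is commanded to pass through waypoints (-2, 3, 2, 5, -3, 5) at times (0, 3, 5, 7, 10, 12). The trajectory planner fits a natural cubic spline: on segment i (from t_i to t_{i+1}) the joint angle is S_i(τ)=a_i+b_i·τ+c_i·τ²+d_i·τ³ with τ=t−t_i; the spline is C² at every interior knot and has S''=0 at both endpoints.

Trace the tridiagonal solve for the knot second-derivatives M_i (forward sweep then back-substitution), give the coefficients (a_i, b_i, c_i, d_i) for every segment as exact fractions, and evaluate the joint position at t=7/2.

Δ: Δ0=5/3, Δ1=-1/2, Δ2=3/2, Δ3=-8/3, Δ4=4
row 1: diag=10, rhs=-13; c'=1/5, d'=-13/10
row 2: denom=8−2·1/5=38/5; d'=(12−2·-13/10)/(38/5)=73/38
row 3: denom=10−2·5/19=180/19; d'=(-25−2·73/38)/(180/19)=-137/45
row 4: denom=10−3·19/60=181/20; d'=(40−3·-137/45)/(181/20)=2948/543
back: M4=2948/543
back: M3=-137/45−19/60·2948/543=-7760/1629
back: M2=73/38−5/19·-7760/1629=10343/3258
back: M1=-13/10−1/5·10343/3258=-3152/1629
M: M0=0, M1=-3152/1629, M2=10343/3258, M3=-7760/1629, M4=2948/543, M5=0
seg 0: a=-2, c=M0/2=0, d=(M1−M0)/(6·3)=-1576/14661, b=Δ0−h0·(2M0+M1)/6=4291/1629
seg 1: a=3, c=M1/2=-1576/1629, d=(M2−M1)/(6·2)=5549/13032, b=Δ1−h1·(2M1+M2)/6=-437/1629
seg 2: a=2, c=M2/2=10343/6516, d=(M3−M2)/(6·2)=-8621/13032, b=Δ2−h2·(2M2+M3)/6=1055/1086
seg 3: a=5, c=M3/2=-3880/1629, d=(M4−M3)/(6·3)=8302/14661, b=Δ3−h3·(2M3+M4)/6=-1006/1629
seg 4: a=-3, c=M4/2=1474/543, d=(M5−M4)/(6·2)=-737/1629, b=Δ4−h4·(2M4+M5)/6=620/1629
t_q=7/2 → seg 1, τ=1/2; S=3+-437/1629·τ+-1576/1629·τ²+5549/13032·τ³=31013/11584

  seg 0: a=-2 b=4291/1629 c=0 d=-1576/14661
  seg 1: a=3 b=-437/1629 c=-1576/1629 d=5549/13032
  seg 2: a=2 b=1055/1086 c=10343/6516 d=-8621/13032
  seg 3: a=5 b=-1006/1629 c=-3880/1629 d=8302/14661
  seg 4: a=-3 b=620/1629 c=1474/543 d=-737/1629
S(7/2) = 31013/11584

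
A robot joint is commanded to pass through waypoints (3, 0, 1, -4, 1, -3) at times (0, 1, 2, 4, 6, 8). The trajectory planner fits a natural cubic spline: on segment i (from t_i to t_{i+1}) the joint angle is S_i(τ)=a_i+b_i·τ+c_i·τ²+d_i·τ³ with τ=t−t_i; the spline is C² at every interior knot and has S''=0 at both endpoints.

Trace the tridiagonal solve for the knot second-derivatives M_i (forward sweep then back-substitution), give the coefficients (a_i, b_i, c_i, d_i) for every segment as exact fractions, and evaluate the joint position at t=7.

  seg 0: a=3 b=-1344/313 c=0 d=405/313
  seg 1: a=0 b=-129/313 c=1215/313 d=-773/313
  seg 2: a=1 b=-18/313 c=-1104/313 d=2887/2504
  seg 3: a=-4 b=-207/626 c=4245/1252 d=-2473/2504
  seg 4: a=1 b=432/313 c=-1587/626 d=529/1252
S(7) = 335/1252

Δ: Δ0=-3, Δ1=1, Δ2=-5/2, Δ3=5/2, Δ4=-2
row 1: diag=4, rhs=24; c'=1/4, d'=6
row 2: denom=6−1·1/4=23/4; d'=(-21−1·6)/(23/4)=-108/23
row 3: denom=8−2·8/23=168/23; d'=(30−2·-108/23)/(168/23)=151/28
row 4: denom=8−2·23/84=313/42; d'=(-27−2·151/28)/(313/42)=-1587/313
back: M4=-1587/313
back: M3=151/28−23/84·-1587/313=4245/626
back: M2=-108/23−8/23·4245/626=-2208/313
back: M1=6−1/4·-2208/313=2430/313
M: M0=0, M1=2430/313, M2=-2208/313, M3=4245/626, M4=-1587/313, M5=0
seg 0: a=3, c=M0/2=0, d=(M1−M0)/(6·1)=405/313, b=Δ0−h0·(2M0+M1)/6=-1344/313
seg 1: a=0, c=M1/2=1215/313, d=(M2−M1)/(6·1)=-773/313, b=Δ1−h1·(2M1+M2)/6=-129/313
seg 2: a=1, c=M2/2=-1104/313, d=(M3−M2)/(6·2)=2887/2504, b=Δ2−h2·(2M2+M3)/6=-18/313
seg 3: a=-4, c=M3/2=4245/1252, d=(M4−M3)/(6·2)=-2473/2504, b=Δ3−h3·(2M3+M4)/6=-207/626
seg 4: a=1, c=M4/2=-1587/626, d=(M5−M4)/(6·2)=529/1252, b=Δ4−h4·(2M4+M5)/6=432/313
t_q=7 → seg 4, τ=1; S=1+432/313·τ+-1587/626·τ²+529/1252·τ³=335/1252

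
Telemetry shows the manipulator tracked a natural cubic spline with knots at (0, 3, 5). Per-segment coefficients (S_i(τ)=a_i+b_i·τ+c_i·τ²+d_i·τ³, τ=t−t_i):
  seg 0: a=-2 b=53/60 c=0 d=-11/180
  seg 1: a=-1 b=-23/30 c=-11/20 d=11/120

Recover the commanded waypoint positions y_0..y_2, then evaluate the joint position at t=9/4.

y_0=-2 y_1=-1 y_2=-4
S(9/4) = -907/1280

y_0 = S_0(0) = a_0 = -2
y_1 = S_1(0) = a_1 = -1
y_2 = S_1(2) = -4
t_q=9/4 is in segment 0 (τ=9/4); S_0(τ)=-907/1280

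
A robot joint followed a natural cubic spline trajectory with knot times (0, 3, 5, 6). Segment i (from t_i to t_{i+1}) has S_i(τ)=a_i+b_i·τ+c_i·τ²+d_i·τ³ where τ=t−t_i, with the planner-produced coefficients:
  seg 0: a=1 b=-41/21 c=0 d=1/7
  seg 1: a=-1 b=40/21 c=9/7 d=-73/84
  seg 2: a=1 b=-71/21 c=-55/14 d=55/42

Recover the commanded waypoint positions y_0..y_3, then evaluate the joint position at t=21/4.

y_0 = S_0(0) = a_0 = 1
y_1 = S_1(0) = a_1 = -1
y_2 = S_2(0) = a_2 = 1
y_3 = S_2(1) = -5
t_q=21/4 is in segment 2 (τ=1/4); S_2(τ)=-9/128

y_0=1 y_1=-1 y_2=1 y_3=-5
S(21/4) = -9/128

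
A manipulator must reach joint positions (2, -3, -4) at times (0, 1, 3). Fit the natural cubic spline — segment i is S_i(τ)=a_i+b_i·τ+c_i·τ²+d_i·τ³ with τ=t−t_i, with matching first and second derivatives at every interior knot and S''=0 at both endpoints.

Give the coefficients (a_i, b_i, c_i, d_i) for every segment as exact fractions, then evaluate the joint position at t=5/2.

Δ: Δ0=-5, Δ1=-1/2
row 1: diag=6, rhs=27; c'=1/3, d'=9/2
back: M1=9/2
M: M0=0, M1=9/2, M2=0
seg 0: a=2, c=M0/2=0, d=(M1−M0)/(6·1)=3/4, b=Δ0−h0·(2M0+M1)/6=-23/4
seg 1: a=-3, c=M1/2=9/4, d=(M2−M1)/(6·2)=-3/8, b=Δ1−h1·(2M1+M2)/6=-7/2
t_q=5/2 → seg 1, τ=3/2; S=-3+-7/2·τ+9/4·τ²+-3/8·τ³=-285/64

  seg 0: a=2 b=-23/4 c=0 d=3/4
  seg 1: a=-3 b=-7/2 c=9/4 d=-3/8
S(5/2) = -285/64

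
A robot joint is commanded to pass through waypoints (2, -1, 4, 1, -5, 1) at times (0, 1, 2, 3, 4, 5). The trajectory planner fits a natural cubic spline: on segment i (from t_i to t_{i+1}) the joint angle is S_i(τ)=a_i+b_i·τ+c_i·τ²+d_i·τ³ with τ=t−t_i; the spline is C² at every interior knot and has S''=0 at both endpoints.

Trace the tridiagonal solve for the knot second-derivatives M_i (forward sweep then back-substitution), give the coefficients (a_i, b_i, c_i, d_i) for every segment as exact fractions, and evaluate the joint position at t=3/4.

Δ: Δ0=-3, Δ1=5, Δ2=-3, Δ3=-6, Δ4=6
row 1: diag=4, rhs=48; c'=1/4, d'=12
row 2: denom=4−1·1/4=15/4; d'=(-48−1·12)/(15/4)=-16
row 3: denom=4−1·4/15=56/15; d'=(-18−1·-16)/(56/15)=-15/28
row 4: denom=4−1·15/56=209/56; d'=(72−1·-15/28)/(209/56)=4062/209
back: M4=4062/209
back: M3=-15/28−15/56·4062/209=-1200/209
back: M2=-16−4/15·-1200/209=-3024/209
back: M1=12−1/4·-3024/209=3264/209
M: M0=0, M1=3264/209, M2=-3024/209, M3=-1200/209, M4=4062/209, M5=0
seg 0: a=2, c=M0/2=0, d=(M1−M0)/(6·1)=544/209, b=Δ0−h0·(2M0+M1)/6=-1171/209
seg 1: a=-1, c=M1/2=1632/209, d=(M2−M1)/(6·1)=-1048/209, b=Δ1−h1·(2M1+M2)/6=461/209
seg 2: a=4, c=M2/2=-1512/209, d=(M3−M2)/(6·1)=16/11, b=Δ2−h2·(2M2+M3)/6=581/209
seg 3: a=1, c=M3/2=-600/209, d=(M4−M3)/(6·1)=877/209, b=Δ3−h3·(2M3+M4)/6=-1531/209
seg 4: a=-5, c=M4/2=2031/209, d=(M5−M4)/(6·1)=-677/209, b=Δ4−h4·(2M4+M5)/6=-100/209
t_q=3/4 → seg 0, τ=3/4; S=2+-1171/209·τ+0·τ²+544/209·τ³=-923/836

  seg 0: a=2 b=-1171/209 c=0 d=544/209
  seg 1: a=-1 b=461/209 c=1632/209 d=-1048/209
  seg 2: a=4 b=581/209 c=-1512/209 d=16/11
  seg 3: a=1 b=-1531/209 c=-600/209 d=877/209
  seg 4: a=-5 b=-100/209 c=2031/209 d=-677/209
S(3/4) = -923/836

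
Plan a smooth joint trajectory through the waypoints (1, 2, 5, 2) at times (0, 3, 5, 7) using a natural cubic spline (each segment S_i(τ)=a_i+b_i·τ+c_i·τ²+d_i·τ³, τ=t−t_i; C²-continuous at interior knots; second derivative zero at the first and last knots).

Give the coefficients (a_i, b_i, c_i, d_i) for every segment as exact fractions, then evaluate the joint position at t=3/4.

Δ: Δ0=1/3, Δ1=3/2, Δ2=-3/2
row 1: diag=10, rhs=7; c'=1/5, d'=7/10
row 2: denom=8−2·1/5=38/5; d'=(-18−2·7/10)/(38/5)=-97/38
back: M2=-97/38
back: M1=7/10−1/5·-97/38=23/19
M: M0=0, M1=23/19, M2=-97/38, M3=0
seg 0: a=1, c=M0/2=0, d=(M1−M0)/(6·3)=23/342, b=Δ0−h0·(2M0+M1)/6=-31/114
seg 1: a=2, c=M1/2=23/38, d=(M2−M1)/(6·2)=-143/456, b=Δ1−h1·(2M1+M2)/6=88/57
seg 2: a=5, c=M2/2=-97/76, d=(M3−M2)/(6·2)=97/456, b=Δ2−h2·(2M2+M3)/6=23/114
t_q=3/4 → seg 0, τ=3/4; S=1+-31/114·τ+0·τ²+23/342·τ³=2005/2432

  seg 0: a=1 b=-31/114 c=0 d=23/342
  seg 1: a=2 b=88/57 c=23/38 d=-143/456
  seg 2: a=5 b=23/114 c=-97/76 d=97/456
S(3/4) = 2005/2432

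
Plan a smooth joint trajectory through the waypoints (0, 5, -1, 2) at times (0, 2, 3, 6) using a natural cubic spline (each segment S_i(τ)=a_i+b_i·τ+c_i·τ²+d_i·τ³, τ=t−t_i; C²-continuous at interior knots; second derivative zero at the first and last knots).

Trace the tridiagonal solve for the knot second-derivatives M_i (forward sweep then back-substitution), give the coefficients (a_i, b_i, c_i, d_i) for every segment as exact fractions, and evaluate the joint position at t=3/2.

Δ: Δ0=5/2, Δ1=-6, Δ2=1
row 1: diag=6, rhs=-51; c'=1/6, d'=-17/2
row 2: denom=8−1·1/6=47/6; d'=(42−1·-17/2)/(47/6)=303/47
back: M2=303/47
back: M1=-17/2−1/6·303/47=-450/47
M: M0=0, M1=-450/47, M2=303/47, M3=0
seg 0: a=0, c=M0/2=0, d=(M1−M0)/(6·2)=-75/94, b=Δ0−h0·(2M0+M1)/6=535/94
seg 1: a=5, c=M1/2=-225/47, d=(M2−M1)/(6·1)=251/94, b=Δ1−h1·(2M1+M2)/6=-365/94
seg 2: a=-1, c=M2/2=303/94, d=(M3−M2)/(6·3)=-101/282, b=Δ2−h2·(2M2+M3)/6=-256/47
t_q=3/2 → seg 0, τ=3/2; S=0+535/94·τ+0·τ²+-75/94·τ³=4395/752

  seg 0: a=0 b=535/94 c=0 d=-75/94
  seg 1: a=5 b=-365/94 c=-225/47 d=251/94
  seg 2: a=-1 b=-256/47 c=303/94 d=-101/282
S(3/2) = 4395/752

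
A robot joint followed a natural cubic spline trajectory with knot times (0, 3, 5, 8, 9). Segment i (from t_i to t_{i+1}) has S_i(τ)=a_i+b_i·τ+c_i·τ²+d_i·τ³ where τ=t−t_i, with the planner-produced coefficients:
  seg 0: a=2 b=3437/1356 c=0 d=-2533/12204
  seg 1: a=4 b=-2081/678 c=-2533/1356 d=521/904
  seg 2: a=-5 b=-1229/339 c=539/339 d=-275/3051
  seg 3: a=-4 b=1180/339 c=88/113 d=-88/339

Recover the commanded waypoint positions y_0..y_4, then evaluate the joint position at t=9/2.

y_0=2 y_1=4 y_2=-5 y_3=-4 y_4=0
S(9/2) = -20697/7232

y_0 = S_0(0) = a_0 = 2
y_1 = S_1(0) = a_1 = 4
y_2 = S_2(0) = a_2 = -5
y_3 = S_3(0) = a_3 = -4
y_4 = S_3(1) = 0
t_q=9/2 is in segment 1 (τ=3/2); S_1(τ)=-20697/7232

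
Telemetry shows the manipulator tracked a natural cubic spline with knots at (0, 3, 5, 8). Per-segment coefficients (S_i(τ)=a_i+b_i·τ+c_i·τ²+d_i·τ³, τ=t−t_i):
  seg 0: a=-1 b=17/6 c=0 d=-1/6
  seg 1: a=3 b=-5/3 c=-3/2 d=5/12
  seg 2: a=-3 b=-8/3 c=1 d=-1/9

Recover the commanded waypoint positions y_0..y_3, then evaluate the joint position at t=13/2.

y_0 = S_0(0) = a_0 = -1
y_1 = S_1(0) = a_1 = 3
y_2 = S_2(0) = a_2 = -3
y_3 = S_2(3) = -5
t_q=13/2 is in segment 2 (τ=3/2); S_2(τ)=-41/8

y_0=-1 y_1=3 y_2=-3 y_3=-5
S(13/2) = -41/8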